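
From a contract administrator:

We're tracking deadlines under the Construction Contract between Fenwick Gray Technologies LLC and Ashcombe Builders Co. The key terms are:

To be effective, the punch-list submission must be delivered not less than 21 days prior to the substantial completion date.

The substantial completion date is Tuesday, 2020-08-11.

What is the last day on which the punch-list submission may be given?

2020-07-21

Counting back 21 calendar days from 2020-08-11 gives 2020-07-21.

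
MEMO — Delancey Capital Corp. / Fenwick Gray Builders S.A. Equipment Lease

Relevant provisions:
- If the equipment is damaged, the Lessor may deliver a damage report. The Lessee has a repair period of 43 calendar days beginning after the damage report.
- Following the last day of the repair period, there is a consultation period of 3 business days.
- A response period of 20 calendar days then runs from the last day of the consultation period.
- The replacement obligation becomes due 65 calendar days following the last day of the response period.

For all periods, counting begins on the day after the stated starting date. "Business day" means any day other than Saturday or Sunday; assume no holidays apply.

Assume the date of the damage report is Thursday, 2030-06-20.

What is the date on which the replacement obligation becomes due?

The last day of the repair period: 43 calendar days after 2030-06-20 is 2030-08-02.
From Friday, 2030-08-02, 3 business days (Aug 5, Aug 6, Aug 7, skipping weekends) brings us to Wednesday, 2030-08-07, which is the last day of the consultation period.
Adding 20 calendar days to 2030-08-07 gives 2030-08-27, which is the last day of the response period.
The date on which the replacement obligation becomes due: 65 calendar days after 2030-08-27 is 2030-10-31.

2030-10-31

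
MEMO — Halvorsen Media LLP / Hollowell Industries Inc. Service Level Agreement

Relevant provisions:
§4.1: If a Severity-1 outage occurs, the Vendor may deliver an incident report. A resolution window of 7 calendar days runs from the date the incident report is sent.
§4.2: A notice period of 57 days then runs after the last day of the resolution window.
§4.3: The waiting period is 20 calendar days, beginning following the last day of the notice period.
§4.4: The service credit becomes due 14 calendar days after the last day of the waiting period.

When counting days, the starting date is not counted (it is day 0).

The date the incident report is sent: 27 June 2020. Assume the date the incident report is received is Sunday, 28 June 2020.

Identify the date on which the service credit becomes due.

3 October 2020

The last day of the resolution window: 27 June 2020 + 7 days = 4 July 2020.
The last day of the notice period: 4 July 2020 + 57 days = 30 August 2020.
Adding 20 calendar days to 30 August 2020 gives 19 September 2020, which is the last day of the waiting period.
Adding 14 calendar days to 19 September 2020 gives 3 October 2020, which is the date on which the service credit becomes due.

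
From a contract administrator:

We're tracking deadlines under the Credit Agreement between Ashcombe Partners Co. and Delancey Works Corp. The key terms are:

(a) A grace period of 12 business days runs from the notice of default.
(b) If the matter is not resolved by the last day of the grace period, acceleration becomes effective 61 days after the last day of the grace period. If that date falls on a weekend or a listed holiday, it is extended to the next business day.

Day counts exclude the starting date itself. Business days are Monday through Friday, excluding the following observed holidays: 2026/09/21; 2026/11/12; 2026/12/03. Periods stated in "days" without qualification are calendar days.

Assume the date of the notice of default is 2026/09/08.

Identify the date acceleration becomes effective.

2026/11/25

The last day of the grace period: 12 business days after Tuesday, 2026/09/08, skipping weekends and the listed holiday on Sep 21 — Sep 9, Sep 10, Sep 11, Sep 14, …, Sep 23, Sep 24, Sep 25 — lands on Friday, 2026/09/25.
The date acceleration becomes effective: 61 calendar days after 2026/09/25 is 2026/11/25. 2026/11/25 is a Wednesday and is not a listed holiday, so no roll-forward applies.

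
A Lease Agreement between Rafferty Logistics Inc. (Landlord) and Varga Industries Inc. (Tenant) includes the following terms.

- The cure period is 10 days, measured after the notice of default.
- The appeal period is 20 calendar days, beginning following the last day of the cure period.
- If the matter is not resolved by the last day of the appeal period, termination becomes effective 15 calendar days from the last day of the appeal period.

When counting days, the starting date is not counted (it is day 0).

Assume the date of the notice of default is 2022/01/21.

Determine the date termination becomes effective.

The last day of the cure period: 2022/01/21 + 10 days = 2022/01/31.
The last day of the appeal period: 2022/01/31 + 20 days = 2022/02/20.
Adding 15 calendar days to 2022/02/20 gives 2022/03/07, which is the date termination becomes effective.

2022/03/07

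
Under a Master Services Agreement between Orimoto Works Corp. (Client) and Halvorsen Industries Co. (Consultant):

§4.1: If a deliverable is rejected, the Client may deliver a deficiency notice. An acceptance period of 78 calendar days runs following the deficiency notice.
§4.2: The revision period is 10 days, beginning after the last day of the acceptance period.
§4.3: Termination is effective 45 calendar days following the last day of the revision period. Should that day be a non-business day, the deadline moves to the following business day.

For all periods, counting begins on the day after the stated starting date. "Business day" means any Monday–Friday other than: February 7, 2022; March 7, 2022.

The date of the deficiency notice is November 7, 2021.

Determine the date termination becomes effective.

March 21, 2022

The last day of the acceptance period: 78 calendar days after November 7, 2021 is January 24, 2022.
The last day of the revision period: 10 calendar days after January 24, 2022 is February 3, 2022.
The date termination becomes effective: February 3, 2022 + 45 days = March 20, 2022. That falls on a Sunday, so it rolls to the next business day, Monday, March 21, 2022.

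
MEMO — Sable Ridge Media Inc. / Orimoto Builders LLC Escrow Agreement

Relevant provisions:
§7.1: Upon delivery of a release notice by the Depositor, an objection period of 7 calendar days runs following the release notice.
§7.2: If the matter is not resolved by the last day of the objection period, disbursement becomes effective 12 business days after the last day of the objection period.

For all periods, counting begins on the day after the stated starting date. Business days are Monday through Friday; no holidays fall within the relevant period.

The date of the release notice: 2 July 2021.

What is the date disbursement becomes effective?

27 July 2021

The last day of the objection period: 2 July 2021 + 7 days = 9 July 2021.
The date disbursement becomes effective: counting 12 business days from Friday, 9 July 2021 (Jul 12, Jul 13, Jul 14, Jul 15, …, Jul 23, Jul 26, Jul 27, skipping weekends) reaches Tuesday, 27 July 2021.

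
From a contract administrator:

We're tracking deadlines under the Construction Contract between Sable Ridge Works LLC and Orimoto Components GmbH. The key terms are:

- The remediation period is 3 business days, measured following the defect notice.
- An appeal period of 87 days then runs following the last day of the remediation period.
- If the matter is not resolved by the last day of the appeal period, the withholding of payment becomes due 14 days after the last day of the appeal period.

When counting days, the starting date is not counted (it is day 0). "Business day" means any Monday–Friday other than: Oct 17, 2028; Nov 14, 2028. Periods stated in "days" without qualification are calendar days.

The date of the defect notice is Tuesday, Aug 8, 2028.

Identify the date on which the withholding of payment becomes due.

From Tuesday, Aug 8, 2028, 3 business days (Aug 9, Aug 10, Aug 11, skipping weekends) brings us to Friday, Aug 11, 2028, which is the last day of the remediation period.
Adding 87 calendar days to Aug 11, 2028 gives Nov 6, 2028, which is the last day of the appeal period.
The date on which the withholding of payment becomes due: Nov 6, 2028 + 14 days = Nov 20, 2028.

Nov 20, 2028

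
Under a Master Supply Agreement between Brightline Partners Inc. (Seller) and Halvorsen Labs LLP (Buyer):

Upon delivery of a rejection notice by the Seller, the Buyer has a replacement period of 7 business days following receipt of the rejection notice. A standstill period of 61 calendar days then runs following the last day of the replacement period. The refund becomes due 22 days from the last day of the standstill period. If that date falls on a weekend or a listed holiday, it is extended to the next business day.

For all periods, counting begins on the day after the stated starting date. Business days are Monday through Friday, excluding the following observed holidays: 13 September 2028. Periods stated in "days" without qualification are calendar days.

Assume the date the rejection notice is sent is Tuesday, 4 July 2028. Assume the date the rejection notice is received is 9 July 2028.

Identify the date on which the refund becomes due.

9 October 2028

The last day of the replacement period: 7 business days after Sunday, 9 July 2028, skipping weekends — Jul 10, Jul 11, Jul 12, Jul 13, Jul 14, Jul 17, Jul 18 — lands on Tuesday, 18 July 2028.
The last day of the standstill period: 18 July 2028 + 61 days = 17 September 2028.
The date on which the refund becomes due: 17 September 2028 + 22 days = 9 October 2028. 9 October 2028 is a Monday and is not a listed holiday, so no roll-forward applies.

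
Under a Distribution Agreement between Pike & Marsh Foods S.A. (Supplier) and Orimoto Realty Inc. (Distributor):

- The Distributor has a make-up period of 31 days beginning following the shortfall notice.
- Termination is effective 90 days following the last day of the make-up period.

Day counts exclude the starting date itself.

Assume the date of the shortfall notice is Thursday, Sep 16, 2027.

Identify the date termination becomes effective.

Jan 15, 2028

Adding 31 calendar days to Sep 16, 2027 gives Oct 17, 2027, which is the last day of the make-up period.
The date termination becomes effective: Oct 17, 2027 + 90 days = Jan 15, 2028.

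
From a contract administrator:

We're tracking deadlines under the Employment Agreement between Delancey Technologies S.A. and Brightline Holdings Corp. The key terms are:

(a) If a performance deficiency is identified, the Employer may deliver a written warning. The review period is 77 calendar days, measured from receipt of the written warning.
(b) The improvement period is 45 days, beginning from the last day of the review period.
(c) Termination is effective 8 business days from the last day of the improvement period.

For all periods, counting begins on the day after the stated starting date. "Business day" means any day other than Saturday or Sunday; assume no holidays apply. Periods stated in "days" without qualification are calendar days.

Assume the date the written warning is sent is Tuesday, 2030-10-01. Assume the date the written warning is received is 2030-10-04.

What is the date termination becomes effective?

2031-02-13

Adding 77 calendar days to 2030-10-04 gives 2030-12-20, which is the last day of the review period.
The last day of the improvement period: 2030-12-20 + 45 days = 2031-02-03.
The date termination becomes effective: counting 8 business days from Monday, 2031-02-03 (Feb 4, Feb 5, Feb 6, Feb 7, Feb 10, Feb 11, Feb 12, Feb 13, skipping weekends) reaches Thursday, 2031-02-13.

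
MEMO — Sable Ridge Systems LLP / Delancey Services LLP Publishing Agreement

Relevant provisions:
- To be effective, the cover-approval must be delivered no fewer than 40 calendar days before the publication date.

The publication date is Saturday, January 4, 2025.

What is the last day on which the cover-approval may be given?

January 4, 2025 minus 40 days is November 25, 2024.

November 25, 2024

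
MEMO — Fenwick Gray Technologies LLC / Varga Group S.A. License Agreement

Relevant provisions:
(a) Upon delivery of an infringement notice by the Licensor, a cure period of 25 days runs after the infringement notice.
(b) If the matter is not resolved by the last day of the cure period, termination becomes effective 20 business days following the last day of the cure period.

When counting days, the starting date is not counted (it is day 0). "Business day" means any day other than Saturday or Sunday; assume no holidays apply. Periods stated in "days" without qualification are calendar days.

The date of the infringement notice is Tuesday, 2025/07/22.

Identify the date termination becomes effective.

Adding 25 calendar days to 2025/07/22 gives 2025/08/16, which is the last day of the cure period.
The date termination becomes effective: counting 20 business days from Saturday, 2025/08/16 (Aug 18, Aug 19, Aug 20, Aug 21, …, Sep 10, Sep 11, Sep 12, skipping weekends) reaches Friday, 2025/09/12.

2025/09/12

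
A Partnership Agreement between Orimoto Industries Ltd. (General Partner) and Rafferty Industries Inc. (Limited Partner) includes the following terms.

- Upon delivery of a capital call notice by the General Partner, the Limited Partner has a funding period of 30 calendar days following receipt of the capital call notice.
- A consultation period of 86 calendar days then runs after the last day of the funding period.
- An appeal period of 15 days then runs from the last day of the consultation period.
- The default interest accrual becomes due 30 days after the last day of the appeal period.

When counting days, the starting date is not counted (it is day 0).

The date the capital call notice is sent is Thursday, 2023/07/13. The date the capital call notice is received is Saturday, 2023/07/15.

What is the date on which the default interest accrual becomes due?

2023/12/23

The last day of the funding period: 30 calendar days after 2023/07/15 is 2023/08/14.
Adding 86 calendar days to 2023/08/14 gives 2023/11/08, which is the last day of the consultation period.
The last day of the appeal period: 15 calendar days after 2023/11/08 is 2023/11/23.
The date on which the default interest accrual becomes due: 2023/11/23 + 30 days = 2023/12/23.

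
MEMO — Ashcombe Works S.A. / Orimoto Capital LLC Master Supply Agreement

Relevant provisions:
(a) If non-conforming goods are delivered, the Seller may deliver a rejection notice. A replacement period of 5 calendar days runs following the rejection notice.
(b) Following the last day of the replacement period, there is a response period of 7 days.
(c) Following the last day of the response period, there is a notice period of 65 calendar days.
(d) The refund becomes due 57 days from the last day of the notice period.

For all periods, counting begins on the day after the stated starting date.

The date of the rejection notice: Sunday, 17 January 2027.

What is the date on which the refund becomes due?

Adding 5 calendar days to 17 January 2027 gives 22 January 2027, which is the last day of the replacement period.
The last day of the response period: 7 calendar days after 22 January 2027 is 29 January 2027.
Adding 65 calendar days to 29 January 2027 gives 4 April 2027, which is the last day of the notice period.
The date on which the refund becomes due: 57 calendar days after 4 April 2027 is 31 May 2027.

31 May 2027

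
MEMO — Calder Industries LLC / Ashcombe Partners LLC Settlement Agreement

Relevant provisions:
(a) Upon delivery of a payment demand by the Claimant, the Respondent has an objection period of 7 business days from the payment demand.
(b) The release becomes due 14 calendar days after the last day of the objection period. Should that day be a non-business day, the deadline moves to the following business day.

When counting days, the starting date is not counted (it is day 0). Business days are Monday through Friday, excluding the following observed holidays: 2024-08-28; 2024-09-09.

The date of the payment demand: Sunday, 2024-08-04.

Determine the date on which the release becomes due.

2024-08-27

The last day of the objection period: counting 7 business days from Sunday, 2024-08-04 (Aug 5, Aug 6, Aug 7, Aug 8, Aug 9, Aug 12, Aug 13, skipping weekends) reaches Tuesday, 2024-08-13.
The date on which the release becomes due: 2024-08-13 + 14 days = 2024-08-27. 2024-08-27 is a Tuesday and is not a listed holiday, so no roll-forward applies.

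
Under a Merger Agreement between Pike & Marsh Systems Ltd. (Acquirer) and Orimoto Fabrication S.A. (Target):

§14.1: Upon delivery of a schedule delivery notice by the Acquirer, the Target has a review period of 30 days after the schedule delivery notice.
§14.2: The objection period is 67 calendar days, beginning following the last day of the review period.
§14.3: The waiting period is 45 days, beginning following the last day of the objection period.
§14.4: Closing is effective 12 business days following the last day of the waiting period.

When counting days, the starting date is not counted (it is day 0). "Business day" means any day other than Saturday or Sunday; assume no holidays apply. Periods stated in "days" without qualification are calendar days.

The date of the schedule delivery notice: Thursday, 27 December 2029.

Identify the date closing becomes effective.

The last day of the review period: 30 calendar days after 27 December 2029 is 26 January 2030.
The last day of the objection period: 26 January 2030 + 67 days = 3 April 2030.
The last day of the waiting period: 45 calendar days after 3 April 2030 is 18 May 2030.
From Saturday, 18 May 2030, 12 business days (May 20, May 21, May 22, May 23, …, May 31, Jun 3, Jun 4, skipping weekends) brings us to Tuesday, 4 June 2030, which is the date closing becomes effective.

4 June 2030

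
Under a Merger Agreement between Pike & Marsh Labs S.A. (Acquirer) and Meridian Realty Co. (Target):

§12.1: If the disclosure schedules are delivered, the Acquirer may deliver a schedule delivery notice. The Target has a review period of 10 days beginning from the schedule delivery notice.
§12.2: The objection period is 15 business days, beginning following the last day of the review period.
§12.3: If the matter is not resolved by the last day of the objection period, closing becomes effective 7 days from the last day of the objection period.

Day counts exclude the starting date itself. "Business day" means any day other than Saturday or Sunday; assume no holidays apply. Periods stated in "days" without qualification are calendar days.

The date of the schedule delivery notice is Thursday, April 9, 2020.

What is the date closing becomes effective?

Adding 10 calendar days to April 9, 2020 gives April 19, 2020, which is the last day of the review period.
The last day of the objection period: 15 business days after Sunday, April 19, 2020, skipping weekends — Apr 20, Apr 21, Apr 22, Apr 23, …, May 6, May 7, May 8 — lands on Friday, May 8, 2020.
The date closing becomes effective: May 8, 2020 + 7 days = May 15, 2020.

May 15, 2020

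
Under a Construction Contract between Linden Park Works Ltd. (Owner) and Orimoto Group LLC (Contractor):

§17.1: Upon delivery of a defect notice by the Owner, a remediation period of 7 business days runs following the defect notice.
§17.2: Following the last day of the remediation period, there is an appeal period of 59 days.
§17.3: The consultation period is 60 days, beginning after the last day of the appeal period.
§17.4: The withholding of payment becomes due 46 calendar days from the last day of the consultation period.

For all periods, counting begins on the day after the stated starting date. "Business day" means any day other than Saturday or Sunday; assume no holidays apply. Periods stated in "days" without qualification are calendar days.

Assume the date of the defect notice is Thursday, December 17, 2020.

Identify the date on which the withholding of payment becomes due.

June 11, 2021

The last day of the remediation period: 7 business days after Thursday, December 17, 2020, skipping weekends — Dec 18, Dec 21, Dec 22, Dec 23, Dec 24, Dec 25, Dec 28 — lands on Monday, December 28, 2020.
The last day of the appeal period: December 28, 2020 + 59 days = February 25, 2021.
The last day of the consultation period: February 25, 2021 + 60 days = April 26, 2021.
The date on which the withholding of payment becomes due: 46 calendar days after April 26, 2021 is June 11, 2021.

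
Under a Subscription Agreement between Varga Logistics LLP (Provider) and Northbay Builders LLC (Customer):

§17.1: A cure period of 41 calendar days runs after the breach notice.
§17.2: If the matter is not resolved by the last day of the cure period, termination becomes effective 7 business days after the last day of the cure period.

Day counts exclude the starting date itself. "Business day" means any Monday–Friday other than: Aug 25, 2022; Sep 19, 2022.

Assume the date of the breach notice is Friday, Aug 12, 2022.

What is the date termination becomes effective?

Oct 3, 2022

The last day of the cure period: 41 calendar days after Aug 12, 2022 is Sep 22, 2022.
The date termination becomes effective: counting 7 business days from Thursday, Sep 22, 2022 (Sep 23, Sep 26, Sep 27, Sep 28, Sep 29, Sep 30, Oct 3, skipping weekends) reaches Monday, Oct 3, 2022.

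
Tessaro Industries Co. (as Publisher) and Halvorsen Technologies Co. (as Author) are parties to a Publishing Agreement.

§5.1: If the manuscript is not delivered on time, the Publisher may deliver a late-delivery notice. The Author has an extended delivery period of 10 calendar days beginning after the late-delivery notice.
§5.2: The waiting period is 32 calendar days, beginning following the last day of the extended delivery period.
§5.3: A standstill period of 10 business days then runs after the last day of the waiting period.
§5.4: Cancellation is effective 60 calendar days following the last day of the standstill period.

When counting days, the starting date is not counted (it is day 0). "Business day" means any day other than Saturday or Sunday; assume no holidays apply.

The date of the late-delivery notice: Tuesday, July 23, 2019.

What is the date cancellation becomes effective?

Adding 10 calendar days to July 23, 2019 gives August 2, 2019, which is the last day of the extended delivery period.
The last day of the waiting period: 32 calendar days after August 2, 2019 is September 3, 2019.
The last day of the standstill period: 10 business days after Tuesday, September 3, 2019, skipping weekends — Sep 4, Sep 5, Sep 6, Sep 9, Sep 10, Sep 11, Sep 12, Sep 13, Sep 16, Sep 17 — lands on Tuesday, September 17, 2019.
The date cancellation becomes effective: 60 calendar days after September 17, 2019 is November 16, 2019.

November 16, 2019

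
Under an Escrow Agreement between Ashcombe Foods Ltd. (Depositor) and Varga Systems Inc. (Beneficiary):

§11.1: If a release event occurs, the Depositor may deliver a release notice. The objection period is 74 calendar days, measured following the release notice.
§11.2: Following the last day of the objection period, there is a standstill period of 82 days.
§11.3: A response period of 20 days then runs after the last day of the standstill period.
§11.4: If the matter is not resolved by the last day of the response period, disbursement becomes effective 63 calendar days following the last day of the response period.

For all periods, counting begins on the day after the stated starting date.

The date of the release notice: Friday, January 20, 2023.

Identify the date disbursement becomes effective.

September 16, 2023

Adding 74 calendar days to January 20, 2023 gives April 4, 2023, which is the last day of the objection period.
The last day of the standstill period: 82 calendar days after April 4, 2023 is June 25, 2023.
The last day of the response period: June 25, 2023 + 20 days = July 15, 2023.
The date disbursement becomes effective: July 15, 2023 + 63 days = September 16, 2023.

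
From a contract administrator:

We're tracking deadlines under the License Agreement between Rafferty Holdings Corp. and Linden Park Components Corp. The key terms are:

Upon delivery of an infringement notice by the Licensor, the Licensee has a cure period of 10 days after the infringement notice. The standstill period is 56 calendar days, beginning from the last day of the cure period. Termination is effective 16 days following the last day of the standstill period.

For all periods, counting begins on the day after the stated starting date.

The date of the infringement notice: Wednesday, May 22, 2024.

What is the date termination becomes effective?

August 12, 2024

The last day of the cure period: May 22, 2024 + 10 days = June 1, 2024.
The last day of the standstill period: June 1, 2024 + 56 days = July 27, 2024.
The date termination becomes effective: 16 calendar days after July 27, 2024 is August 12, 2024.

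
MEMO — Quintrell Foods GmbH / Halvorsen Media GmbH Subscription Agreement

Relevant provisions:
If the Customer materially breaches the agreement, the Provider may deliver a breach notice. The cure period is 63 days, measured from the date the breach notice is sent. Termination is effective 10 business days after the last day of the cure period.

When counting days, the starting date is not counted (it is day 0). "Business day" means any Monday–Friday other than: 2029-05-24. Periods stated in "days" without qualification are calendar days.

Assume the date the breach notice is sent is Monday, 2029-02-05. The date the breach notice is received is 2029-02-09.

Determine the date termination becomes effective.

Adding 63 calendar days to 2029-02-05 gives 2029-04-09, which is the last day of the cure period.
The date termination becomes effective: counting 10 business days from Monday, 2029-04-09 (Apr 10, Apr 11, Apr 12, Apr 13, Apr 16, Apr 17, Apr 18, Apr 19, Apr 20, Apr 23, skipping weekends) reaches Monday, 2029-04-23.

2029-04-23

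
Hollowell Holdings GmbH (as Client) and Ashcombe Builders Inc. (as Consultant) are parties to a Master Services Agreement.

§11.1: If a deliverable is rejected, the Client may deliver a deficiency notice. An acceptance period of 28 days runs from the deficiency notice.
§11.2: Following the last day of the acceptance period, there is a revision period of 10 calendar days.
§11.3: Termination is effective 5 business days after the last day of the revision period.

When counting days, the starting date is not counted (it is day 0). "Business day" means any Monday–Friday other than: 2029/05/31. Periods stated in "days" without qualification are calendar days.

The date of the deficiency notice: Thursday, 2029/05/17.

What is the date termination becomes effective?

2029/06/29

The last day of the acceptance period: 2029/05/17 + 28 days = 2029/06/14.
The last day of the revision period: 10 calendar days after 2029/06/14 is 2029/06/24.
The date termination becomes effective: counting 5 business days from Sunday, 2029/06/24 (Jun 25, Jun 26, Jun 27, Jun 28, Jun 29, skipping weekends) reaches Friday, 2029/06/29.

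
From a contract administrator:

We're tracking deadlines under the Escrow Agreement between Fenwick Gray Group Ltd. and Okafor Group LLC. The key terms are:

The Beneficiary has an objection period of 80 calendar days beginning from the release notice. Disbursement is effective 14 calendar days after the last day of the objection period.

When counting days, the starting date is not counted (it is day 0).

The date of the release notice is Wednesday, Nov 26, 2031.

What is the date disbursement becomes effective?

The last day of the objection period: 80 calendar days after Nov 26, 2031 is Feb 14, 2032.
The date disbursement becomes effective: Feb 14, 2032 + 14 days = Feb 28, 2032.

Feb 28, 2032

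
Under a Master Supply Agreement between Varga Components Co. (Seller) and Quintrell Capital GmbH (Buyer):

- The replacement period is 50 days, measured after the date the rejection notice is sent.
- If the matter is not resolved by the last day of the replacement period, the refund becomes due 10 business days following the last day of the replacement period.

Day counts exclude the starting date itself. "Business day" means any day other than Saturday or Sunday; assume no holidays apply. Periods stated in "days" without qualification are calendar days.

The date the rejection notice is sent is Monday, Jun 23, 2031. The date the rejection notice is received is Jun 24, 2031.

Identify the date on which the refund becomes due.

Aug 26, 2031

Adding 50 calendar days to Jun 23, 2031 gives Aug 12, 2031, which is the last day of the replacement period.
From Tuesday, Aug 12, 2031, 10 business days (Aug 13, Aug 14, Aug 15, Aug 18, Aug 19, Aug 20, Aug 21, Aug 22, Aug 25, Aug 26, skipping weekends) brings us to Tuesday, Aug 26, 2031, which is the date on which the refund becomes due.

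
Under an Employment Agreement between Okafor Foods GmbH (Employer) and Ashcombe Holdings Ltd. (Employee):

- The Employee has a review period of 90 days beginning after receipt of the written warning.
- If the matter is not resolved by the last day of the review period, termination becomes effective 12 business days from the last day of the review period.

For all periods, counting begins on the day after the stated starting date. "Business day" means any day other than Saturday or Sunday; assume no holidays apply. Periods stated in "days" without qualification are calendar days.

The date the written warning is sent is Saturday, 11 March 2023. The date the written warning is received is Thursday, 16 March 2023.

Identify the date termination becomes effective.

Adding 90 calendar days to 16 March 2023 gives 14 June 2023, which is the last day of the review period.
The date termination becomes effective: counting 12 business days from Wednesday, 14 June 2023 (Jun 15, Jun 16, Jun 19, Jun 20, …, Jun 28, Jun 29, Jun 30, skipping weekends) reaches Friday, 30 June 2023.

30 June 2023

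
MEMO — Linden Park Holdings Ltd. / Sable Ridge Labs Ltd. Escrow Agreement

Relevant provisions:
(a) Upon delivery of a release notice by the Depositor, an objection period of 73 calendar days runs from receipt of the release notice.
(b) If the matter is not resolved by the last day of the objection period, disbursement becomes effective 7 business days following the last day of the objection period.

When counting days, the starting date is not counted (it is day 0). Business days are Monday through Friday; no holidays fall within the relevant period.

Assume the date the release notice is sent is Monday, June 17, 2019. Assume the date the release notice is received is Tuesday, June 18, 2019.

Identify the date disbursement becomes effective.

The last day of the objection period: June 18, 2019 + 73 days = August 30, 2019.
The date disbursement becomes effective: 7 business days after Friday, August 30, 2019, skipping weekends — Sep 2, Sep 3, Sep 4, Sep 5, Sep 6, Sep 9, Sep 10 — lands on Tuesday, September 10, 2019.

September 10, 2019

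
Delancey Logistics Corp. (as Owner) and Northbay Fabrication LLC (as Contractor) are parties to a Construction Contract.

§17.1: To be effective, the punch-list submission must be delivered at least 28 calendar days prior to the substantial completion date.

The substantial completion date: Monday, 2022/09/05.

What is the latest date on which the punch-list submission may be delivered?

2022/09/05 minus 28 days is 2022/08/08.

2022/08/08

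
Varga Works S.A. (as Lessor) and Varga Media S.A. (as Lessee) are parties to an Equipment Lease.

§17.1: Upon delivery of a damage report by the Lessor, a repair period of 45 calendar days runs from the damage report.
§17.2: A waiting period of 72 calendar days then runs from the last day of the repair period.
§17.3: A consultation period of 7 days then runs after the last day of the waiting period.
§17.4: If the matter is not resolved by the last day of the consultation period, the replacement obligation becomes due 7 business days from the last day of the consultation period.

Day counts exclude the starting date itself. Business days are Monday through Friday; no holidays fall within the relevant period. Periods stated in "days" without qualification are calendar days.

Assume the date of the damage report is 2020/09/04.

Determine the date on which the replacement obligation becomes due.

The last day of the repair period: 45 calendar days after 2020/09/04 is 2020/10/19.
The last day of the waiting period: 2020/10/19 + 72 days = 2020/12/30.
The last day of the consultation period: 7 calendar days after 2020/12/30 is 2021/01/06.
The date on which the replacement obligation becomes due: 7 business days after Wednesday, 2021/01/06, skipping weekends — Jan 7, Jan 8, Jan 11, Jan 12, Jan 13, Jan 14, Jan 15 — lands on Friday, 2021/01/15.

2021/01/15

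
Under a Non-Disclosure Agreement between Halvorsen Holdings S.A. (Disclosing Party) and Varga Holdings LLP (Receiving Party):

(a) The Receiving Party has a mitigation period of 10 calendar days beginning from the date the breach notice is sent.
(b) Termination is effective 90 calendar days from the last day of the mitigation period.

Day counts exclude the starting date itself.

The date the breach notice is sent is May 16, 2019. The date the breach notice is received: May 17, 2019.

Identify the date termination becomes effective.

August 24, 2019

The last day of the mitigation period: May 16, 2019 + 10 days = May 26, 2019.
Adding 90 calendar days to May 26, 2019 gives August 24, 2019, which is the date termination becomes effective.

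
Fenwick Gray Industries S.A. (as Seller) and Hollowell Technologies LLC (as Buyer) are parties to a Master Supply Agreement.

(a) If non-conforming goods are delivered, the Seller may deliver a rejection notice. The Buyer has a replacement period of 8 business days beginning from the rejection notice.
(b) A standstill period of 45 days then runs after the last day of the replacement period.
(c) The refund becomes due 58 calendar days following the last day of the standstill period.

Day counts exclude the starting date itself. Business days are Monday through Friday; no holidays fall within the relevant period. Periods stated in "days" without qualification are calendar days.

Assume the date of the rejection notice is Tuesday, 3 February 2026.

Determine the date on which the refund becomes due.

The last day of the replacement period: counting 8 business days from Tuesday, 3 February 2026 (Feb 4, Feb 5, Feb 6, Feb 9, Feb 10, Feb 11, Feb 12, Feb 13, skipping weekends) reaches Friday, 13 February 2026.
Adding 45 calendar days to 13 February 2026 gives 30 March 2026, which is the last day of the standstill period.
The date on which the refund becomes due: 30 March 2026 + 58 days = 27 May 2026.

27 May 2026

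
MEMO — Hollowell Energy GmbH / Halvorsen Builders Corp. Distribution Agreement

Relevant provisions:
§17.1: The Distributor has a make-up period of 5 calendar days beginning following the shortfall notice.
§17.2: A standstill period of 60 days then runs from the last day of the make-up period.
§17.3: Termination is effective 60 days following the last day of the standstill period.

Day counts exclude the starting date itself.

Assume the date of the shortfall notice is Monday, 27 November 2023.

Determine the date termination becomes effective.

Adding 5 calendar days to 27 November 2023 gives 2 December 2023, which is the last day of the make-up period.
The last day of the standstill period: 60 calendar days after 2 December 2023 is 31 January 2024.
The date termination becomes effective: 31 January 2024 + 60 days = 31 March 2024.

31 March 2024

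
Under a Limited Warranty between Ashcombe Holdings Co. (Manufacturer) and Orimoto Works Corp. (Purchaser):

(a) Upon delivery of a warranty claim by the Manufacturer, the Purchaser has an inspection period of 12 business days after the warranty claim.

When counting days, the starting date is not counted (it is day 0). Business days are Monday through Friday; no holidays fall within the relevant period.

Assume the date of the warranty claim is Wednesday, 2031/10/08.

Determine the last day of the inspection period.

2031/10/24

The last day of the inspection period: 12 business days after Wednesday, 2031/10/08, skipping weekends — Oct 9, Oct 10, Oct 13, Oct 14, …, Oct 22, Oct 23, Oct 24 — lands on Friday, 2031/10/24.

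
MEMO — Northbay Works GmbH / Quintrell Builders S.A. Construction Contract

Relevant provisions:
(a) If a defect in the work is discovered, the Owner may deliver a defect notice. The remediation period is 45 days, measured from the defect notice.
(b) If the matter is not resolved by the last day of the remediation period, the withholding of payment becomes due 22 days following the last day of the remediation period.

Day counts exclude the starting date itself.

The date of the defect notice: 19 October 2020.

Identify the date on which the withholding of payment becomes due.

25 December 2020

Adding 45 calendar days to 19 October 2020 gives 3 December 2020, which is the last day of the remediation period.
The date on which the withholding of payment becomes due: 22 calendar days after 3 December 2020 is 25 December 2020.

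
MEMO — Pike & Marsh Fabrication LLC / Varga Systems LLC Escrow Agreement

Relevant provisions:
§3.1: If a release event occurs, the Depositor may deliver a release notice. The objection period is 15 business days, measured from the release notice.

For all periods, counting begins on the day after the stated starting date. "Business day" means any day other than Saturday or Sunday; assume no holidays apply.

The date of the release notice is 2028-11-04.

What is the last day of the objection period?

2028-11-24

The last day of the objection period: 15 business days after Saturday, 2028-11-04, skipping weekends — Nov 6, Nov 7, Nov 8, Nov 9, …, Nov 22, Nov 23, Nov 24 — lands on Friday, 2028-11-24.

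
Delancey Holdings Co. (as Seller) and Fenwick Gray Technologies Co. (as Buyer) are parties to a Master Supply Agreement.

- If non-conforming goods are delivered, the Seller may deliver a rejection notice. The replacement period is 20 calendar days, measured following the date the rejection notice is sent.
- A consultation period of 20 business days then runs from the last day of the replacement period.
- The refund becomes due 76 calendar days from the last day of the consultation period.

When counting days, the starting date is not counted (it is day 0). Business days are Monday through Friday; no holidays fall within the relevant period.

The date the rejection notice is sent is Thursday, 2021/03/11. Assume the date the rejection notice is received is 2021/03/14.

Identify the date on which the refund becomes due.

2021/07/13

Adding 20 calendar days to 2021/03/11 gives 2021/03/31, which is the last day of the replacement period.
From Wednesday, 2021/03/31, 20 business days (Apr 1, Apr 2, Apr 5, Apr 6, …, Apr 26, Apr 27, Apr 28, skipping weekends) brings us to Wednesday, 2021/04/28, which is the last day of the consultation period.
The date on which the refund becomes due: 76 calendar days after 2021/04/28 is 2021/07/13.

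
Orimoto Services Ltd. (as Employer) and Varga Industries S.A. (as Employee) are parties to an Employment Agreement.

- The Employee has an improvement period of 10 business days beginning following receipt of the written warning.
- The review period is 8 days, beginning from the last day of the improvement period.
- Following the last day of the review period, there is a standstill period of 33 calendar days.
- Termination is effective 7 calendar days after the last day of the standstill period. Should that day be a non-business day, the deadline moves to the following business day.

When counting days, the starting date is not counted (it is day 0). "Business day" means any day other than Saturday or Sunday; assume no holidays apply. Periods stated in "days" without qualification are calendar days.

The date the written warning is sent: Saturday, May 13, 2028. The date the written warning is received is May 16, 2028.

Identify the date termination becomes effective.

July 17, 2028

From Tuesday, May 16, 2028, 10 business days (May 17, May 18, May 19, May 22, May 23, May 24, May 25, May 26, May 29, May 30, skipping weekends) brings us to Tuesday, May 30, 2028, which is the last day of the improvement period.
The last day of the review period: May 30, 2028 + 8 days = June 7, 2028.
Adding 33 calendar days to June 7, 2028 gives July 10, 2028, which is the last day of the standstill period.
The date termination becomes effective: 7 calendar days after July 10, 2028 is July 17, 2028. July 17, 2028 is a Monday, so no roll-forward applies.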